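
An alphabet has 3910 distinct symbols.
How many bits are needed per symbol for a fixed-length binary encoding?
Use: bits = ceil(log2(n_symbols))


log2(3910) = 11.933
Bracket: 2^11 = 2048 < 3910 <= 2^12 = 4096
So ceil(log2(3910)) = 12

bits = ceil(log2(3910)) = ceil(11.933) = 12 bits


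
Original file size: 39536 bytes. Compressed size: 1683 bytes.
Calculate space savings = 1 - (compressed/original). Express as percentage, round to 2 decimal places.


ratio = compressed/original = 1683/39536 = 0.042569
savings = 1 - ratio = 1 - 0.042569 = 0.957431
as a percentage: 0.957431 * 100 = 95.74%

Space savings = 1 - 1683/39536 = 95.74%


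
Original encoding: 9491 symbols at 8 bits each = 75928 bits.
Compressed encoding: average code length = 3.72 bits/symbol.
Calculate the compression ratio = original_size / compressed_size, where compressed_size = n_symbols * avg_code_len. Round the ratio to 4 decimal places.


original_size = n_symbols * orig_bits = 9491 * 8 = 75928 bits
compressed_size = n_symbols * avg_code_len = 9491 * 3.72 = 35306.52 bits
ratio = original_size / compressed_size = 75928 / 35306.52 = 2.1505

Compression ratio = 2.1505


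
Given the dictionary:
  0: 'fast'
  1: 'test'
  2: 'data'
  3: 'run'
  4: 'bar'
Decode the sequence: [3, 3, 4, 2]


Look up each index in the dictionary:
  3 -> 'run'
  3 -> 'run'
  4 -> 'bar'
  2 -> 'data'

Decoded: "run run bar data"


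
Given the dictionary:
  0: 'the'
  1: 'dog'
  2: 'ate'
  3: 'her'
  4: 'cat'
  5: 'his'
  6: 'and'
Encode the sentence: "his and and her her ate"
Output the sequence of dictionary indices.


Look up each word in the dictionary:
  'his' -> 5
  'and' -> 6
  'and' -> 6
  'her' -> 3
  'her' -> 3
  'ate' -> 2

Encoded: [5, 6, 6, 3, 3, 2]


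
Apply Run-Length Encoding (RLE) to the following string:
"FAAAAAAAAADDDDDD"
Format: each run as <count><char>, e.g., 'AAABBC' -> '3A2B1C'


Scanning runs left to right:
  i=0: run of 'F' x 1 -> '1F'
  i=1: run of 'A' x 9 -> '9A'
  i=10: run of 'D' x 6 -> '6D'

RLE = 1F9A6D


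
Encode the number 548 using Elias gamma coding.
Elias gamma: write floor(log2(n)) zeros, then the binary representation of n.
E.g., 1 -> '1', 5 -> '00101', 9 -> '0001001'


num_bits = floor(log2(548)) + 1 = 10
leading_zeros = num_bits - 1 = 9
binary(548) = 1000100100

Elias gamma(548) = '000000000' + '1000100100' = 0000000001000100100 (19 bits)


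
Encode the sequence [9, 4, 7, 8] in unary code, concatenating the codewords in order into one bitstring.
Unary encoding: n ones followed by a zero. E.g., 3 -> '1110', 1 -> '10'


Encode each number as n ones followed by a terminating 0:
  9 -> 1111111110 (10 bits)
  4 -> 11110 (5 bits)
  7 -> 11111110 (8 bits)
  8 -> 111111110 (9 bits)
Total length = 10 + 5 + 8 + 9 = 32 bits.

Unary([9, 4, 7, 8]) = 11111111101111011111110111111110 (32 bits)


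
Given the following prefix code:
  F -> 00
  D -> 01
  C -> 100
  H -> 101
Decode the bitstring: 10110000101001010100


Decoding step by step:
Bits 101 -> H
Bits 100 -> C
Bits 00 -> F
Bits 101 -> H
Bits 00 -> F
Bits 101 -> H
Bits 01 -> D
Bits 00 -> F


Decoded message: HCFHFHDF


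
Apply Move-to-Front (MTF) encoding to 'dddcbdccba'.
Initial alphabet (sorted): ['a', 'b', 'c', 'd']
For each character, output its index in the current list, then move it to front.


MTF encoding:
'd': index 3 in ['a', 'b', 'c', 'd'] -> ['d', 'a', 'b', 'c']
'd': index 0 in ['d', 'a', 'b', 'c'] -> ['d', 'a', 'b', 'c']
'd': index 0 in ['d', 'a', 'b', 'c'] -> ['d', 'a', 'b', 'c']
'c': index 3 in ['d', 'a', 'b', 'c'] -> ['c', 'd', 'a', 'b']
'b': index 3 in ['c', 'd', 'a', 'b'] -> ['b', 'c', 'd', 'a']
'd': index 2 in ['b', 'c', 'd', 'a'] -> ['d', 'b', 'c', 'a']
'c': index 2 in ['d', 'b', 'c', 'a'] -> ['c', 'd', 'b', 'a']
'c': index 0 in ['c', 'd', 'b', 'a'] -> ['c', 'd', 'b', 'a']
'b': index 2 in ['c', 'd', 'b', 'a'] -> ['b', 'c', 'd', 'a']
'a': index 3 in ['b', 'c', 'd', 'a'] -> ['a', 'b', 'c', 'd']


Output: [3, 0, 0, 3, 3, 2, 2, 0, 2, 3]


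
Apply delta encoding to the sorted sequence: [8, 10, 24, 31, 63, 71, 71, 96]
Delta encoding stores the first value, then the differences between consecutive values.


First value: 8
Deltas:
  10 - 8 = 2
  24 - 10 = 14
  31 - 24 = 7
  63 - 31 = 32
  71 - 63 = 8
  71 - 71 = 0
  96 - 71 = 25


Delta encoded: [8, 2, 14, 7, 32, 8, 0, 25]


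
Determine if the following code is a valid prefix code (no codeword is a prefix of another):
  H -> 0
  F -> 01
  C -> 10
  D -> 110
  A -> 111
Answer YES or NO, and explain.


Checking each pair (does one codeword prefix another?):
  H='0' vs F='01': prefix -- VIOLATION

NO -- this is NOT a valid prefix code. H (0) is a prefix of F (01).


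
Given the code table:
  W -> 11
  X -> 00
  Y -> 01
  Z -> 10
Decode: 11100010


Decoding:
11 -> W
10 -> Z
00 -> X
10 -> Z


Result: WZXZ


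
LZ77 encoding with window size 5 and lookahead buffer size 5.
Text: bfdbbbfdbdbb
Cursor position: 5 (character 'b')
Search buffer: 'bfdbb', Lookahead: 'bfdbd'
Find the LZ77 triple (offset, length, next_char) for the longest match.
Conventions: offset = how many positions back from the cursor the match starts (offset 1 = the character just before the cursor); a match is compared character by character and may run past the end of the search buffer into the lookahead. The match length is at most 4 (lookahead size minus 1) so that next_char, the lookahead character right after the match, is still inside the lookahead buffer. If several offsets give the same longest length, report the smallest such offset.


Try each offset into the search buffer:
  offset=1 (pos 4, char 'b'): match length 1
  offset=2 (pos 3, char 'b'): match length 1
  offset=3 (pos 2, char 'd'): match length 0
  offset=4 (pos 1, char 'f'): match length 0
  offset=5 (pos 0, char 'b'): match length 4
Longest match has length 4 at offset 5.
next_char = character at position 5 + 4 = 9 -> 'd'

Best match: offset=5, length=4 (matching 'bfdb' starting at position 0)
LZ77 triple: (5, 4, 'd')


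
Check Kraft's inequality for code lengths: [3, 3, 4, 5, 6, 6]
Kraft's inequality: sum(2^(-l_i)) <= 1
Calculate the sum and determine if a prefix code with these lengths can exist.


Sum = 2^(-3) + 2^(-3) + 2^(-4) + 2^(-5) + 2^(-6) + 2^(-6)
    = 0.125 + 0.125 + 0.0625 + 0.03125 + 0.015625 + 0.015625
    = 24/64 = 0.375
Since 0.375 <= 1, Kraft's inequality IS satisfied.
A prefix code with these lengths CAN exist.

Kraft sum = 0.375. Satisfied.


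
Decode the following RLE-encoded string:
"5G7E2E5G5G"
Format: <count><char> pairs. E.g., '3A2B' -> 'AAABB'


Expanding each <count><char> pair:
  5G -> 'GGGGG'
  7E -> 'EEEEEEE'
  2E -> 'EE'
  5G -> 'GGGGG'
  5G -> 'GGGGG'

Decoded = GGGGGEEEEEEEEEGGGGGGGGGG


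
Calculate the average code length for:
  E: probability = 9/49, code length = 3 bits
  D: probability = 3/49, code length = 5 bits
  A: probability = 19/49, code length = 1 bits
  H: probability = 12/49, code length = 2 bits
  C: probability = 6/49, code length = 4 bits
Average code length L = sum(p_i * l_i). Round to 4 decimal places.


Weighted contributions p_i * l_i:
  E: (9/49) * 3 = 27/49
  D: (3/49) * 5 = 15/49
  A: (19/49) * 1 = 19/49
  H: (12/49) * 2 = 24/49
  C: (6/49) * 4 = 24/49
Sum = (27 + 15 + 19 + 24 + 24)/49 = 109/49

L = 109/49 = 2.2245 bits/symbol


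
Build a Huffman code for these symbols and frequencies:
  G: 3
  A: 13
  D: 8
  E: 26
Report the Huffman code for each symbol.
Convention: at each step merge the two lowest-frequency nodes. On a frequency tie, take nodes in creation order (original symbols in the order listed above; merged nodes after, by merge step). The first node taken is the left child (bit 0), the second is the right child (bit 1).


Huffman tree construction:
Step 1: Merge G(3) + D(8) = 11
Step 2: Merge (G+D)(11) + A(13) = 24
Step 3: Merge ((G+D)+A)(24) + E(26) = 50
Read each symbol's code off the tree from the root (left child = 0, right child = 1).

Codes:
  G: 000 (length 3)
  A: 01 (length 2)
  D: 001 (length 3)
  E: 1 (length 1)
Average code length: 85/50 = 1.7000 bits/symbol


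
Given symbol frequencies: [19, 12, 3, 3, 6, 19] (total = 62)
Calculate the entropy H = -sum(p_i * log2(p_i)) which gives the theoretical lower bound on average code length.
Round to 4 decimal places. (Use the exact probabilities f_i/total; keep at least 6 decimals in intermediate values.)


Per-symbol terms -p_i * log2(p_i) with p_i = f_i/62:
  p = 19/62 = 0.306452: log2(p) = -1.706269, -p*log2(p) = 0.522889
  p = 12/62 = 0.193548: log2(p) = -2.369234, -p*log2(p) = 0.458561
  p = 3/62 = 0.048387: log2(p) = -4.369234, -p*log2(p) = 0.211415
  p = 3/62 = 0.048387: log2(p) = -4.369234, -p*log2(p) = 0.211415
  p = 6/62 = 0.096774: log2(p) = -3.369234, -p*log2(p) = 0.326055
  p = 19/62 = 0.306452: log2(p) = -1.706269, -p*log2(p) = 0.522889
H = 0.522889 + 0.458561 + 0.211415 + 0.211415 + 0.326055 + 0.522889 = 2.253224

H = 2.2532 bits/symbol


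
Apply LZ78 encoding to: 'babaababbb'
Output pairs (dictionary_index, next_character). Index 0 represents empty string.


LZ78 encoding steps:
Dictionary: {0: ''}
Step 1: w='' (idx 0), next='b' -> output (0, 'b'), add 'b' as idx 1
Step 2: w='' (idx 0), next='a' -> output (0, 'a'), add 'a' as idx 2
Step 3: w='b' (idx 1), next='a' -> output (1, 'a'), add 'ba' as idx 3
Step 4: w='a' (idx 2), next='b' -> output (2, 'b'), add 'ab' as idx 4
Step 5: w='ab' (idx 4), next='b' -> output (4, 'b'), add 'abb' as idx 5
Step 6: w='b' (idx 1), end of input -> output (1, '')


Encoded: [(0, 'b'), (0, 'a'), (1, 'a'), (2, 'b'), (4, 'b'), (1, '')]


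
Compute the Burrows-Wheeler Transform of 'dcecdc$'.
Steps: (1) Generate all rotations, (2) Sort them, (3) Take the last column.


Rotations (sorted):
  0: $dcecdc -> last char: c
  1: c$dcecd -> last char: d
  2: cdc$dce -> last char: e
  3: cecdc$d -> last char: d
  4: dc$dcec -> last char: c
  5: dcecdc$ -> last char: $
  6: ecdc$dc -> last char: c


BWT = cdedc$c


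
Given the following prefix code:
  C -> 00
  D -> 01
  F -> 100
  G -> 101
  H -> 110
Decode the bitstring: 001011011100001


Decoding step by step:
Bits 00 -> C
Bits 101 -> G
Bits 101 -> G
Bits 110 -> H
Bits 00 -> C
Bits 01 -> D


Decoded message: CGGHCD


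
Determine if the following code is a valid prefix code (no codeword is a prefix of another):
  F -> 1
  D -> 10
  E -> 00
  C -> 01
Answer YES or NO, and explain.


Checking each pair (does one codeword prefix another?):
  F='1' vs D='10': prefix -- VIOLATION

NO -- this is NOT a valid prefix code. F (1) is a prefix of D (10).


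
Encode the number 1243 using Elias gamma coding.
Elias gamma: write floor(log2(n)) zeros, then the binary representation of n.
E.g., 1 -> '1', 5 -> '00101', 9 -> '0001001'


num_bits = floor(log2(1243)) + 1 = 11
leading_zeros = num_bits - 1 = 10
binary(1243) = 10011011011

Elias gamma(1243) = '0000000000' + '10011011011' = 000000000010011011011 (21 bits)


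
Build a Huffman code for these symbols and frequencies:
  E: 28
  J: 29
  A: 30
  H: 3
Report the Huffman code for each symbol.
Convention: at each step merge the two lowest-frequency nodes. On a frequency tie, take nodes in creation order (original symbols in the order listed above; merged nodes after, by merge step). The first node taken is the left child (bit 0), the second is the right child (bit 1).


Huffman tree construction:
Step 1: Merge H(3) + E(28) = 31
Step 2: Merge J(29) + A(30) = 59
Step 3: Merge (H+E)(31) + (J+A)(59) = 90
Read each symbol's code off the tree from the root (left child = 0, right child = 1).

Codes:
  E: 01 (length 2)
  J: 10 (length 2)
  A: 11 (length 2)
  H: 00 (length 2)
Average code length: 180/90 = 2.0000 bits/symbol


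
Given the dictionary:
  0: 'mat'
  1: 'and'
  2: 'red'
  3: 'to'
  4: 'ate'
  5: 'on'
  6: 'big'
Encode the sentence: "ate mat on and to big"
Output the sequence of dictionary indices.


Look up each word in the dictionary:
  'ate' -> 4
  'mat' -> 0
  'on' -> 5
  'and' -> 1
  'to' -> 3
  'big' -> 6

Encoded: [4, 0, 5, 1, 3, 6]


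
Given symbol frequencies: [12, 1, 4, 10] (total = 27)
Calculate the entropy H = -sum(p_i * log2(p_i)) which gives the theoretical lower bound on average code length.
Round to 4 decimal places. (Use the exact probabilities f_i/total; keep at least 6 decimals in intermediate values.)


Per-symbol terms -p_i * log2(p_i) with p_i = f_i/27:
  p = 12/27 = 0.444444: log2(p) = -1.169925, -p*log2(p) = 0.519967
  p = 1/27 = 0.037037: log2(p) = -4.754888, -p*log2(p) = 0.176107
  p = 4/27 = 0.148148: log2(p) = -2.754888, -p*log2(p) = 0.408131
  p = 10/27 = 0.370370: log2(p) = -1.432959, -p*log2(p) = 0.530726
H = 0.519967 + 0.176107 + 0.408131 + 0.530726 = 1.634931

H = 1.6349 bits/symbol


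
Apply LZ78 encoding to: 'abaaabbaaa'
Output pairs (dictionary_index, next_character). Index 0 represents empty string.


LZ78 encoding steps:
Dictionary: {0: ''}
Step 1: w='' (idx 0), next='a' -> output (0, 'a'), add 'a' as idx 1
Step 2: w='' (idx 0), next='b' -> output (0, 'b'), add 'b' as idx 2
Step 3: w='a' (idx 1), next='a' -> output (1, 'a'), add 'aa' as idx 3
Step 4: w='a' (idx 1), next='b' -> output (1, 'b'), add 'ab' as idx 4
Step 5: w='b' (idx 2), next='a' -> output (2, 'a'), add 'ba' as idx 5
Step 6: w='aa' (idx 3), end of input -> output (3, '')


Encoded: [(0, 'a'), (0, 'b'), (1, 'a'), (1, 'b'), (2, 'a'), (3, '')]


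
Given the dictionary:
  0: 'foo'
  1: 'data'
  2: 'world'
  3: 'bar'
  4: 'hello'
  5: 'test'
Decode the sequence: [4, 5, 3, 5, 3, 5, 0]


Look up each index in the dictionary:
  4 -> 'hello'
  5 -> 'test'
  3 -> 'bar'
  5 -> 'test'
  3 -> 'bar'
  5 -> 'test'
  0 -> 'foo'

Decoded: "hello test bar test bar test foo"


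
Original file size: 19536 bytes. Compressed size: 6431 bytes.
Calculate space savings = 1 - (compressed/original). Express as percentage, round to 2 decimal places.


ratio = compressed/original = 6431/19536 = 0.329187
savings = 1 - ratio = 1 - 0.329187 = 0.670813
as a percentage: 0.670813 * 100 = 67.08%

Space savings = 1 - 6431/19536 = 67.08%


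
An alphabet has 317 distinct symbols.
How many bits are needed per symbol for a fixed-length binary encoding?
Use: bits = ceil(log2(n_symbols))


log2(317) = 8.3083
Bracket: 2^8 = 256 < 317 <= 2^9 = 512
So ceil(log2(317)) = 9

bits = ceil(log2(317)) = ceil(8.3083) = 9 bits


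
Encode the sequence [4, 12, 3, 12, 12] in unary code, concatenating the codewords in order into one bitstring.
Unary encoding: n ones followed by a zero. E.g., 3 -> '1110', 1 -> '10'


Encode each number as n ones followed by a terminating 0:
  4 -> 11110 (5 bits)
  12 -> 1111111111110 (13 bits)
  3 -> 1110 (4 bits)
  12 -> 1111111111110 (13 bits)
  12 -> 1111111111110 (13 bits)
Total length = 5 + 13 + 4 + 13 + 13 = 48 bits.

Unary([4, 12, 3, 12, 12]) = 111101111111111110111011111111111101111111111110 (48 bits)


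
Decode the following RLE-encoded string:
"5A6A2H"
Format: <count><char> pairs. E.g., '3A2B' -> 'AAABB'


Expanding each <count><char> pair:
  5A -> 'AAAAA'
  6A -> 'AAAAAA'
  2H -> 'HH'

Decoded = AAAAAAAAAAAHH


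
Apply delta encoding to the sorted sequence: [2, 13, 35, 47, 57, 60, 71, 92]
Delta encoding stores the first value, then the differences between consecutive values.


First value: 2
Deltas:
  13 - 2 = 11
  35 - 13 = 22
  47 - 35 = 12
  57 - 47 = 10
  60 - 57 = 3
  71 - 60 = 11
  92 - 71 = 21


Delta encoded: [2, 11, 22, 12, 10, 3, 11, 21]


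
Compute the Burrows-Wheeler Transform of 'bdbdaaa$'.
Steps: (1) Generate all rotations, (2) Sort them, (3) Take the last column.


Rotations (sorted):
  0: $bdbdaaa -> last char: a
  1: a$bdbdaa -> last char: a
  2: aa$bdbda -> last char: a
  3: aaa$bdbd -> last char: d
  4: bdaaa$bd -> last char: d
  5: bdbdaaa$ -> last char: $
  6: daaa$bdb -> last char: b
  7: dbdaaa$b -> last char: b


BWT = aaadd$bb


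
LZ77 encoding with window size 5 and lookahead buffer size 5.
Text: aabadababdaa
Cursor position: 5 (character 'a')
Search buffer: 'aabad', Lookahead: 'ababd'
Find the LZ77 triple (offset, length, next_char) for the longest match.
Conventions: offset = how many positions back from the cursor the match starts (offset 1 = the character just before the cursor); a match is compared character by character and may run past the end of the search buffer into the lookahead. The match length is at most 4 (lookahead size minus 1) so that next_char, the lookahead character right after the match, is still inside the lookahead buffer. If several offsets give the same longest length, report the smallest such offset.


Try each offset into the search buffer:
  offset=1 (pos 4, char 'd'): match length 0
  offset=2 (pos 3, char 'a'): match length 1
  offset=3 (pos 2, char 'b'): match length 0
  offset=4 (pos 1, char 'a'): match length 3
  offset=5 (pos 0, char 'a'): match length 1
Longest match has length 3 at offset 4.
next_char = character at position 5 + 3 = 8 -> 'b'

Best match: offset=4, length=3 (matching 'aba' starting at position 1)
LZ77 triple: (4, 3, 'b')


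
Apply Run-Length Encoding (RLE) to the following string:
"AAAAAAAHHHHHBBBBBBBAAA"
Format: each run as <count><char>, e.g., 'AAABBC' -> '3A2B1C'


Scanning runs left to right:
  i=0: run of 'A' x 7 -> '7A'
  i=7: run of 'H' x 5 -> '5H'
  i=12: run of 'B' x 7 -> '7B'
  i=19: run of 'A' x 3 -> '3A'

RLE = 7A5H7B3A


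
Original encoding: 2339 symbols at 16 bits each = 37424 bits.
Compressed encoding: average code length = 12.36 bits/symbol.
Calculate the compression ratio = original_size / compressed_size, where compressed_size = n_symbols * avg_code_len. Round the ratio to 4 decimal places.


original_size = n_symbols * orig_bits = 2339 * 16 = 37424 bits
compressed_size = n_symbols * avg_code_len = 2339 * 12.36 = 28910.04 bits
ratio = original_size / compressed_size = 37424 / 28910.04 = 1.2945

Compression ratio = 1.2945


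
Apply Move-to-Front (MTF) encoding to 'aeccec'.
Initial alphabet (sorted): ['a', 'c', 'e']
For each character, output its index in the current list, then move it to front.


MTF encoding:
'a': index 0 in ['a', 'c', 'e'] -> ['a', 'c', 'e']
'e': index 2 in ['a', 'c', 'e'] -> ['e', 'a', 'c']
'c': index 2 in ['e', 'a', 'c'] -> ['c', 'e', 'a']
'c': index 0 in ['c', 'e', 'a'] -> ['c', 'e', 'a']
'e': index 1 in ['c', 'e', 'a'] -> ['e', 'c', 'a']
'c': index 1 in ['e', 'c', 'a'] -> ['c', 'e', 'a']


Output: [0, 2, 2, 0, 1, 1]


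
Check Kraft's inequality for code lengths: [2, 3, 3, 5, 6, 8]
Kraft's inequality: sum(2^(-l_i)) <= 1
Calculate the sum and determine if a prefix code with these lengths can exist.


Sum = 2^(-2) + 2^(-3) + 2^(-3) + 2^(-5) + 2^(-6) + 2^(-8)
    = 0.25 + 0.125 + 0.125 + 0.03125 + 0.015625 + 0.00390625
    = 141/256 = 0.55078125
Since 0.55078125 <= 1, Kraft's inequality IS satisfied.
A prefix code with these lengths CAN exist.

Kraft sum = 0.55078125. Satisfied.


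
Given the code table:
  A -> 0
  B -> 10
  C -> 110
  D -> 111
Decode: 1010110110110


Decoding:
10 -> B
10 -> B
110 -> C
110 -> C
110 -> C


Result: BBCCC


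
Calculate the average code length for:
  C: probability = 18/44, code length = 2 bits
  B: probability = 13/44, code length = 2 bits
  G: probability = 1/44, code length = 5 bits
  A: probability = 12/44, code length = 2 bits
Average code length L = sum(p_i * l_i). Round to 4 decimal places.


Weighted contributions p_i * l_i:
  C: (18/44) * 2 = 36/44
  B: (13/44) * 2 = 26/44
  G: (1/44) * 5 = 5/44
  A: (12/44) * 2 = 24/44
Sum = (36 + 26 + 5 + 24)/44 = 91/44

L = 91/44 = 2.0682 bits/symbol


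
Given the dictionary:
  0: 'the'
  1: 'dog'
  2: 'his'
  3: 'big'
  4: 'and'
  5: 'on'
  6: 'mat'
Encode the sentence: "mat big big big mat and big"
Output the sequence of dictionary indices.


Look up each word in the dictionary:
  'mat' -> 6
  'big' -> 3
  'big' -> 3
  'big' -> 3
  'mat' -> 6
  'and' -> 4
  'big' -> 3

Encoded: [6, 3, 3, 3, 6, 4, 3]


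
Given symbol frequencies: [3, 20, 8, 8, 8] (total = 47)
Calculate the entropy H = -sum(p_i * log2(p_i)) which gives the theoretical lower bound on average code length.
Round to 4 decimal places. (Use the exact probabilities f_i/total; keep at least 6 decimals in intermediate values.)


Per-symbol terms -p_i * log2(p_i) with p_i = f_i/47:
  p = 3/47 = 0.063830: log2(p) = -3.969626, -p*log2(p) = 0.253380
  p = 20/47 = 0.425532: log2(p) = -1.232661, -p*log2(p) = 0.524536
  p = 8/47 = 0.170213: log2(p) = -2.554589, -p*log2(p) = 0.434824
  p = 8/47 = 0.170213: log2(p) = -2.554589, -p*log2(p) = 0.434824
  p = 8/47 = 0.170213: log2(p) = -2.554589, -p*log2(p) = 0.434824
H = 0.253380 + 0.524536 + 0.434824 + 0.434824 + 0.434824 = 2.082388

H = 2.0824 bits/symbol


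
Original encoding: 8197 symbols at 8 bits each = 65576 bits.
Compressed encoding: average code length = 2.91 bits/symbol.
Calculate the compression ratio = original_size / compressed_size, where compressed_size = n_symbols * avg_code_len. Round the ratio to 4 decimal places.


original_size = n_symbols * orig_bits = 8197 * 8 = 65576 bits
compressed_size = n_symbols * avg_code_len = 8197 * 2.91 = 23853.27 bits
ratio = original_size / compressed_size = 65576 / 23853.27 = 2.7491

Compression ratio = 2.7491


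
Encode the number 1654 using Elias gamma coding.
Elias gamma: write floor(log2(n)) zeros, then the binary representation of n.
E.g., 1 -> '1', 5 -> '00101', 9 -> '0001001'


num_bits = floor(log2(1654)) + 1 = 11
leading_zeros = num_bits - 1 = 10
binary(1654) = 11001110110

Elias gamma(1654) = '0000000000' + '11001110110' = 000000000011001110110 (21 bits)


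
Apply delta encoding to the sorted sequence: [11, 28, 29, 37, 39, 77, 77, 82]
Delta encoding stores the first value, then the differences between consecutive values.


First value: 11
Deltas:
  28 - 11 = 17
  29 - 28 = 1
  37 - 29 = 8
  39 - 37 = 2
  77 - 39 = 38
  77 - 77 = 0
  82 - 77 = 5


Delta encoded: [11, 17, 1, 8, 2, 38, 0, 5]


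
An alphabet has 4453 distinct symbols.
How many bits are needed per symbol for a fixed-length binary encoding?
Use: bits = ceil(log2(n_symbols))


log2(4453) = 12.1206
Bracket: 2^12 = 4096 < 4453 <= 2^13 = 8192
So ceil(log2(4453)) = 13

bits = ceil(log2(4453)) = ceil(12.1206) = 13 bits


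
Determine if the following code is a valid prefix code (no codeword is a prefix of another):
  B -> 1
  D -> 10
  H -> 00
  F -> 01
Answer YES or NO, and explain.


Checking each pair (does one codeword prefix another?):
  B='1' vs D='10': prefix -- VIOLATION

NO -- this is NOT a valid prefix code. B (1) is a prefix of D (10).


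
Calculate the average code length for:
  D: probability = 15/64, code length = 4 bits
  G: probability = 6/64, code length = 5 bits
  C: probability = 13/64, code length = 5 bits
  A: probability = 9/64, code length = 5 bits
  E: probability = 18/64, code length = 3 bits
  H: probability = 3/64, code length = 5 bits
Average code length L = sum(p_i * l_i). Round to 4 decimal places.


Weighted contributions p_i * l_i:
  D: (15/64) * 4 = 60/64
  G: (6/64) * 5 = 30/64
  C: (13/64) * 5 = 65/64
  A: (9/64) * 5 = 45/64
  E: (18/64) * 3 = 54/64
  H: (3/64) * 5 = 15/64
Sum = (60 + 30 + 65 + 45 + 54 + 15)/64 = 269/64

L = 269/64 = 4.2031 bits/symbol


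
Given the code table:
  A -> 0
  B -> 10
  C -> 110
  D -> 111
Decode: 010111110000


Decoding:
0 -> A
10 -> B
111 -> D
110 -> C
0 -> A
0 -> A
0 -> A


Result: ABDCAAA


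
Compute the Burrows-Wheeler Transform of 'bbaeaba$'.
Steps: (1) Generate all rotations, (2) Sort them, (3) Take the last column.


Rotations (sorted):
  0: $bbaeaba -> last char: a
  1: a$bbaeab -> last char: b
  2: aba$bbae -> last char: e
  3: aeaba$bb -> last char: b
  4: ba$bbaea -> last char: a
  5: baeaba$b -> last char: b
  6: bbaeaba$ -> last char: $
  7: eaba$bba -> last char: a


BWT = abebab$a


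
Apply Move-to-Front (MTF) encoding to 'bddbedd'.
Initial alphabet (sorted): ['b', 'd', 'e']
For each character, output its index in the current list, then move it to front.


MTF encoding:
'b': index 0 in ['b', 'd', 'e'] -> ['b', 'd', 'e']
'd': index 1 in ['b', 'd', 'e'] -> ['d', 'b', 'e']
'd': index 0 in ['d', 'b', 'e'] -> ['d', 'b', 'e']
'b': index 1 in ['d', 'b', 'e'] -> ['b', 'd', 'e']
'e': index 2 in ['b', 'd', 'e'] -> ['e', 'b', 'd']
'd': index 2 in ['e', 'b', 'd'] -> ['d', 'e', 'b']
'd': index 0 in ['d', 'e', 'b'] -> ['d', 'e', 'b']


Output: [0, 1, 0, 1, 2, 2, 0]


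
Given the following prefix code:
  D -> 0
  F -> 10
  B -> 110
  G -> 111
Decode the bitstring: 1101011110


Decoding step by step:
Bits 110 -> B
Bits 10 -> F
Bits 111 -> G
Bits 10 -> F


Decoded message: BFGF


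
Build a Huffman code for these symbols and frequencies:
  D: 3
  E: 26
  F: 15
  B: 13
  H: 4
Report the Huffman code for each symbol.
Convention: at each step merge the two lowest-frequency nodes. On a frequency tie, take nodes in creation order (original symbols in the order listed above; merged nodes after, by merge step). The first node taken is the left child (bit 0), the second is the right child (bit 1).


Huffman tree construction:
Step 1: Merge D(3) + H(4) = 7
Step 2: Merge (D+H)(7) + B(13) = 20
Step 3: Merge F(15) + ((D+H)+B)(20) = 35
Step 4: Merge E(26) + (F+((D+H)+B))(35) = 61
Read each symbol's code off the tree from the root (left child = 0, right child = 1).

Codes:
  D: 1100 (length 4)
  E: 0 (length 1)
  F: 10 (length 2)
  B: 111 (length 3)
  H: 1101 (length 4)
Average code length: 123/61 = 2.0164 bits/symbol


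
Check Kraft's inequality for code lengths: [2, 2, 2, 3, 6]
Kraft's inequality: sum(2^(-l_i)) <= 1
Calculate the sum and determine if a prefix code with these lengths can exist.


Sum = 2^(-2) + 2^(-2) + 2^(-2) + 2^(-3) + 2^(-6)
    = 0.25 + 0.25 + 0.25 + 0.125 + 0.015625
    = 57/64 = 0.890625
Since 0.890625 <= 1, Kraft's inequality IS satisfied.
A prefix code with these lengths CAN exist.

Kraft sum = 0.890625. Satisfied.


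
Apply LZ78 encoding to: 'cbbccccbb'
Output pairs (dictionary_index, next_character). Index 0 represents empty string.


LZ78 encoding steps:
Dictionary: {0: ''}
Step 1: w='' (idx 0), next='c' -> output (0, 'c'), add 'c' as idx 1
Step 2: w='' (idx 0), next='b' -> output (0, 'b'), add 'b' as idx 2
Step 3: w='b' (idx 2), next='c' -> output (2, 'c'), add 'bc' as idx 3
Step 4: w='c' (idx 1), next='c' -> output (1, 'c'), add 'cc' as idx 4
Step 5: w='c' (idx 1), next='b' -> output (1, 'b'), add 'cb' as idx 5
Step 6: w='b' (idx 2), end of input -> output (2, '')


Encoded: [(0, 'c'), (0, 'b'), (2, 'c'), (1, 'c'), (1, 'b'), (2, '')]


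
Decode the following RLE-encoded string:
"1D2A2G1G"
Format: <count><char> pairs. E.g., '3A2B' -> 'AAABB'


Expanding each <count><char> pair:
  1D -> 'D'
  2A -> 'AA'
  2G -> 'GG'
  1G -> 'G'

Decoded = DAAGGG


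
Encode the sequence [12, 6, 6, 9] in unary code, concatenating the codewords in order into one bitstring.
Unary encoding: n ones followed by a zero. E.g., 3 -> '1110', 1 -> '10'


Encode each number as n ones followed by a terminating 0:
  12 -> 1111111111110 (13 bits)
  6 -> 1111110 (7 bits)
  6 -> 1111110 (7 bits)
  9 -> 1111111110 (10 bits)
Total length = 13 + 7 + 7 + 10 = 37 bits.

Unary([12, 6, 6, 9]) = 1111111111110111111011111101111111110 (37 bits)


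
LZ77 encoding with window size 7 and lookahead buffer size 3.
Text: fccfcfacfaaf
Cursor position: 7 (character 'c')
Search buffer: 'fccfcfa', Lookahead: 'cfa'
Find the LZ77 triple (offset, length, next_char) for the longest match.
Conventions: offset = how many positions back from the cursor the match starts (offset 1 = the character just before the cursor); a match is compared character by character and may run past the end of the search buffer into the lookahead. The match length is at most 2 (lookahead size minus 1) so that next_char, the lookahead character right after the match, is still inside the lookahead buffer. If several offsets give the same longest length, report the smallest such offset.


Try each offset into the search buffer:
  offset=1 (pos 6, char 'a'): match length 0
  offset=2 (pos 5, char 'f'): match length 0
  offset=3 (pos 4, char 'c'): match length 2
  offset=4 (pos 3, char 'f'): match length 0
  offset=5 (pos 2, char 'c'): match length 2
  offset=6 (pos 1, char 'c'): match length 1
  offset=7 (pos 0, char 'f'): match length 0
Longest match has length 2, found at offsets 3, 5; take the smallest, offset 3.
next_char = character at position 7 + 2 = 9 -> 'a'

Best match: offset=3, length=2 (matching 'cf' starting at position 4)
LZ77 triple: (3, 2, 'a')


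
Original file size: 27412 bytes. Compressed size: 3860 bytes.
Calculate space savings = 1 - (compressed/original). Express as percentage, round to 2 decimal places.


ratio = compressed/original = 3860/27412 = 0.140814
savings = 1 - ratio = 1 - 0.140814 = 0.859186
as a percentage: 0.859186 * 100 = 85.92%

Space savings = 1 - 3860/27412 = 85.92%


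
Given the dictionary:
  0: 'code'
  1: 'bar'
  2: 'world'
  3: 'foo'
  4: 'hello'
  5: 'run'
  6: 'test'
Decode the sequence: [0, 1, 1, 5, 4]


Look up each index in the dictionary:
  0 -> 'code'
  1 -> 'bar'
  1 -> 'bar'
  5 -> 'run'
  4 -> 'hello'

Decoded: "code bar bar run hello"


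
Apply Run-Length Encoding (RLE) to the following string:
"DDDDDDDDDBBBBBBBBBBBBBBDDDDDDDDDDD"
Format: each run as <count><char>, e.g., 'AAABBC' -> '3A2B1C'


Scanning runs left to right:
  i=0: run of 'D' x 9 -> '9D'
  i=9: run of 'B' x 14 -> '14B'
  i=23: run of 'D' x 11 -> '11D'

RLE = 9D14B11D


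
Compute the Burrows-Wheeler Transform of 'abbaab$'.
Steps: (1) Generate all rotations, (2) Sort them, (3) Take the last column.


Rotations (sorted):
  0: $abbaab -> last char: b
  1: aab$abb -> last char: b
  2: ab$abba -> last char: a
  3: abbaab$ -> last char: $
  4: b$abbaa -> last char: a
  5: baab$ab -> last char: b
  6: bbaab$a -> last char: a


BWT = bba$aba


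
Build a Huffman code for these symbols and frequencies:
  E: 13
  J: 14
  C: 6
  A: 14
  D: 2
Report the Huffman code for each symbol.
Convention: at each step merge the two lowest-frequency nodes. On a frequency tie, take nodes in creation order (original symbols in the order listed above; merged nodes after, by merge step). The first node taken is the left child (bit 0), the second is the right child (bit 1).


Huffman tree construction:
Step 1: Merge D(2) + C(6) = 8
Step 2: Merge (D+C)(8) + E(13) = 21
Step 3: Merge J(14) + A(14) = 28
Step 4: Merge ((D+C)+E)(21) + (J+A)(28) = 49
Read each symbol's code off the tree from the root (left child = 0, right child = 1).

Codes:
  E: 01 (length 2)
  J: 10 (length 2)
  C: 001 (length 3)
  A: 11 (length 2)
  D: 000 (length 3)
Average code length: 106/49 = 2.1633 bits/symbol


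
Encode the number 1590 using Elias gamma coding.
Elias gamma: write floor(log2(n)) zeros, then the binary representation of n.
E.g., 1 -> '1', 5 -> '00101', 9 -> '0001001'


num_bits = floor(log2(1590)) + 1 = 11
leading_zeros = num_bits - 1 = 10
binary(1590) = 11000110110

Elias gamma(1590) = '0000000000' + '11000110110' = 000000000011000110110 (21 bits)


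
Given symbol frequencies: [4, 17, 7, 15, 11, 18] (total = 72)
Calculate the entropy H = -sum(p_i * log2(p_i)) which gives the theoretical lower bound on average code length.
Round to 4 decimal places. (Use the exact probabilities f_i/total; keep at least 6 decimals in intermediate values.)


Per-symbol terms -p_i * log2(p_i) with p_i = f_i/72:
  p = 4/72 = 0.055556: log2(p) = -4.169925, -p*log2(p) = 0.231663
  p = 17/72 = 0.236111: log2(p) = -2.082462, -p*log2(p) = 0.491692
  p = 7/72 = 0.097222: log2(p) = -3.362570, -p*log2(p) = 0.326917
  p = 15/72 = 0.208333: log2(p) = -2.263034, -p*log2(p) = 0.471466
  p = 11/72 = 0.152778: log2(p) = -2.710493, -p*log2(p) = 0.414103
  p = 18/72 = 0.250000: log2(p) = -2.000000, -p*log2(p) = 0.500000
H = 0.231663 + 0.491692 + 0.326917 + 0.471466 + 0.414103 + 0.500000 = 2.435841

H = 2.4358 bits/symbol


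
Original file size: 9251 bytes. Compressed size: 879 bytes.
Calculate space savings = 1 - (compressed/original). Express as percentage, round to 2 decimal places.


ratio = compressed/original = 879/9251 = 0.095017
savings = 1 - ratio = 1 - 0.095017 = 0.904983
as a percentage: 0.904983 * 100 = 90.5%

Space savings = 1 - 879/9251 = 90.5%


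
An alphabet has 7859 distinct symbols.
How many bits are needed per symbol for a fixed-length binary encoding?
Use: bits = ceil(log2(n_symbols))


log2(7859) = 12.9401
Bracket: 2^12 = 4096 < 7859 <= 2^13 = 8192
So ceil(log2(7859)) = 13

bits = ceil(log2(7859)) = ceil(12.9401) = 13 bits


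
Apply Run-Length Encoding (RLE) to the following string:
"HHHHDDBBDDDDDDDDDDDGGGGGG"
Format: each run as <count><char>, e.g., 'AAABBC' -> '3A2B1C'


Scanning runs left to right:
  i=0: run of 'H' x 4 -> '4H'
  i=4: run of 'D' x 2 -> '2D'
  i=6: run of 'B' x 2 -> '2B'
  i=8: run of 'D' x 11 -> '11D'
  i=19: run of 'G' x 6 -> '6G'

RLE = 4H2D2B11D6G


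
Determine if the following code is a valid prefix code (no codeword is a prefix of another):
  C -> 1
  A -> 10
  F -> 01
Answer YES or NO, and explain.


Checking each pair (does one codeword prefix another?):
  C='1' vs A='10': prefix -- VIOLATION

NO -- this is NOT a valid prefix code. C (1) is a prefix of A (10).


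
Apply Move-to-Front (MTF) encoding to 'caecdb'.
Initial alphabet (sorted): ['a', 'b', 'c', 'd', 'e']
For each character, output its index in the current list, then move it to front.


MTF encoding:
'c': index 2 in ['a', 'b', 'c', 'd', 'e'] -> ['c', 'a', 'b', 'd', 'e']
'a': index 1 in ['c', 'a', 'b', 'd', 'e'] -> ['a', 'c', 'b', 'd', 'e']
'e': index 4 in ['a', 'c', 'b', 'd', 'e'] -> ['e', 'a', 'c', 'b', 'd']
'c': index 2 in ['e', 'a', 'c', 'b', 'd'] -> ['c', 'e', 'a', 'b', 'd']
'd': index 4 in ['c', 'e', 'a', 'b', 'd'] -> ['d', 'c', 'e', 'a', 'b']
'b': index 4 in ['d', 'c', 'e', 'a', 'b'] -> ['b', 'd', 'c', 'e', 'a']


Output: [2, 1, 4, 2, 4, 4]


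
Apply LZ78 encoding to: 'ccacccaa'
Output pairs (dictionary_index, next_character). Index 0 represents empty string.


LZ78 encoding steps:
Dictionary: {0: ''}
Step 1: w='' (idx 0), next='c' -> output (0, 'c'), add 'c' as idx 1
Step 2: w='c' (idx 1), next='a' -> output (1, 'a'), add 'ca' as idx 2
Step 3: w='c' (idx 1), next='c' -> output (1, 'c'), add 'cc' as idx 3
Step 4: w='ca' (idx 2), next='a' -> output (2, 'a'), add 'caa' as idx 4


Encoded: [(0, 'c'), (1, 'a'), (1, 'c'), (2, 'a')]


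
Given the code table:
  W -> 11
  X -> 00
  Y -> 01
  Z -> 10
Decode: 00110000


Decoding:
00 -> X
11 -> W
00 -> X
00 -> X


Result: XWXX


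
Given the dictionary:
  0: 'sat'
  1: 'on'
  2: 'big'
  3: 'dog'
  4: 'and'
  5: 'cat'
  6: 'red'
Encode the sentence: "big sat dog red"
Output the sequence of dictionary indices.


Look up each word in the dictionary:
  'big' -> 2
  'sat' -> 0
  'dog' -> 3
  'red' -> 6

Encoded: [2, 0, 3, 6]


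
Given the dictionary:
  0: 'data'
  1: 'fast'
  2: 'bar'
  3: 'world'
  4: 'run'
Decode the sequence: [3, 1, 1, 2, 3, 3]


Look up each index in the dictionary:
  3 -> 'world'
  1 -> 'fast'
  1 -> 'fast'
  2 -> 'bar'
  3 -> 'world'
  3 -> 'world'

Decoded: "world fast fast bar world world"


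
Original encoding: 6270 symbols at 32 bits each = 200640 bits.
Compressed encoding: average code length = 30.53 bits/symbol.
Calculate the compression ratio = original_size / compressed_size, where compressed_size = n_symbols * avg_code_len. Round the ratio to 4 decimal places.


original_size = n_symbols * orig_bits = 6270 * 32 = 200640 bits
compressed_size = n_symbols * avg_code_len = 6270 * 30.53 = 191423.1 bits
ratio = original_size / compressed_size = 200640 / 191423.1 = 1.0481

Compression ratio = 1.0481


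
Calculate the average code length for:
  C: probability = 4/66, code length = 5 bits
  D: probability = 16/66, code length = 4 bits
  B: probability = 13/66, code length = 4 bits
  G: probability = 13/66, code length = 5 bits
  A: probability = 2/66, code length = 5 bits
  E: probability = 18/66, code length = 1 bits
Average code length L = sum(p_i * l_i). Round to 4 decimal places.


Weighted contributions p_i * l_i:
  C: (4/66) * 5 = 20/66
  D: (16/66) * 4 = 64/66
  B: (13/66) * 4 = 52/66
  G: (13/66) * 5 = 65/66
  A: (2/66) * 5 = 10/66
  E: (18/66) * 1 = 18/66
Sum = (20 + 64 + 52 + 65 + 10 + 18)/66 = 229/66

L = 229/66 = 3.4697 bits/symbol


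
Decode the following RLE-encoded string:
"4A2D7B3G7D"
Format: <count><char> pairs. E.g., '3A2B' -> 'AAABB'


Expanding each <count><char> pair:
  4A -> 'AAAA'
  2D -> 'DD'
  7B -> 'BBBBBBB'
  3G -> 'GGG'
  7D -> 'DDDDDDD'

Decoded = AAAADDBBBBBBBGGGDDDDDDD


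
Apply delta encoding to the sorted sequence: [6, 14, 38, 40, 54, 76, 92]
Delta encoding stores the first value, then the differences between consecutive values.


First value: 6
Deltas:
  14 - 6 = 8
  38 - 14 = 24
  40 - 38 = 2
  54 - 40 = 14
  76 - 54 = 22
  92 - 76 = 16


Delta encoded: [6, 8, 24, 2, 14, 22, 16]


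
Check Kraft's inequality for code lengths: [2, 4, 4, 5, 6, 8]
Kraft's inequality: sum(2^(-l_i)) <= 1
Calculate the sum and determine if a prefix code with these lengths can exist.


Sum = 2^(-2) + 2^(-4) + 2^(-4) + 2^(-5) + 2^(-6) + 2^(-8)
    = 0.25 + 0.0625 + 0.0625 + 0.03125 + 0.015625 + 0.00390625
    = 109/256 = 0.42578125
Since 0.42578125 <= 1, Kraft's inequality IS satisfied.
A prefix code with these lengths CAN exist.

Kraft sum = 0.42578125. Satisfied.


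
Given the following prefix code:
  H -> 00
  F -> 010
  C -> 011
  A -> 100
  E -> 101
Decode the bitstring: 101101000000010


Decoding step by step:
Bits 101 -> E
Bits 101 -> E
Bits 00 -> H
Bits 00 -> H
Bits 00 -> H
Bits 010 -> F


Decoded message: EEHHHF


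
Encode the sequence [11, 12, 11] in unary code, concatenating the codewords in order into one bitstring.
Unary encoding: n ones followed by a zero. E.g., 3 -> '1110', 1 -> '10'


Encode each number as n ones followed by a terminating 0:
  11 -> 111111111110 (12 bits)
  12 -> 1111111111110 (13 bits)
  11 -> 111111111110 (12 bits)
Total length = 12 + 13 + 12 = 37 bits.

Unary([11, 12, 11]) = 1111111111101111111111110111111111110 (37 bits)


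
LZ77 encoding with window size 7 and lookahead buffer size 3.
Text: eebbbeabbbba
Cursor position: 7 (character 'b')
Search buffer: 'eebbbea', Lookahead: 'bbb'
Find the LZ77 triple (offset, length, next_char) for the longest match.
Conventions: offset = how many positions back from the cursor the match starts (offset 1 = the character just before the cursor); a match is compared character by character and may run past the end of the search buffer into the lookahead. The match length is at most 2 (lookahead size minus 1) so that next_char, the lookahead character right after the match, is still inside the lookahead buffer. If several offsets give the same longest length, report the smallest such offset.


Try each offset into the search buffer:
  offset=1 (pos 6, char 'a'): match length 0
  offset=2 (pos 5, char 'e'): match length 0
  offset=3 (pos 4, char 'b'): match length 1
  offset=4 (pos 3, char 'b'): match length 2
  offset=5 (pos 2, char 'b'): match length 2
  offset=6 (pos 1, char 'e'): match length 0
  offset=7 (pos 0, char 'e'): match length 0
Longest match has length 2, found at offsets 4, 5; take the smallest, offset 4.
next_char = character at position 7 + 2 = 9 -> 'b'

Best match: offset=4, length=2 (matching 'bb' starting at position 3)
LZ77 triple: (4, 2, 'b')


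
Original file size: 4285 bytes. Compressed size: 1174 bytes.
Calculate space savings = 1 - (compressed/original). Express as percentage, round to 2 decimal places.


ratio = compressed/original = 1174/4285 = 0.273979
savings = 1 - ratio = 1 - 0.273979 = 0.726021
as a percentage: 0.726021 * 100 = 72.6%

Space savings = 1 - 1174/4285 = 72.6%


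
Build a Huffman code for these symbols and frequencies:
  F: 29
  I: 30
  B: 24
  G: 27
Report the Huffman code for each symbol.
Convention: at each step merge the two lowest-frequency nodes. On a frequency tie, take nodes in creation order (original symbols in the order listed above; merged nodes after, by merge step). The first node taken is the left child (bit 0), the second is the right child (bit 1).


Huffman tree construction:
Step 1: Merge B(24) + G(27) = 51
Step 2: Merge F(29) + I(30) = 59
Step 3: Merge (B+G)(51) + (F+I)(59) = 110
Read each symbol's code off the tree from the root (left child = 0, right child = 1).

Codes:
  F: 10 (length 2)
  I: 11 (length 2)
  B: 00 (length 2)
  G: 01 (length 2)
Average code length: 220/110 = 2.0000 bits/symbol
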